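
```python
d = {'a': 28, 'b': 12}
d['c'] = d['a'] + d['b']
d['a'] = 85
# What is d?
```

After line 1: d = {'a': 28, 'b': 12}
After line 2 (d['c'] = 28 + 12): d = {'a': 28, 'b': 12, 'c': 40}
After line 3: d = {'a': 85, 'b': 12, 'c': 40}

{'a': 85, 'b': 12, 'c': 40}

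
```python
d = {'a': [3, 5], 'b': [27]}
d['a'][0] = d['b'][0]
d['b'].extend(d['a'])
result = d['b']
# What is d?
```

After line 1: d = {'a': [3, 5], 'b': [27]}
After line 2 (a[0] = b[0] = 27): d = {'a': [27, 5], 'b': [27]}
After line 3 (b.extend(a) appends [27, 5]): d = {'a': [27, 5], 'b': [27, 27, 5]}
After line 4: result = d['b'] = [27, 27, 5]

{'a': [27, 5], 'b': [27, 27, 5]}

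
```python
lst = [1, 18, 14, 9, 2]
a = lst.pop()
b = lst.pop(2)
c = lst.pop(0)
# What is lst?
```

After line 1: lst = [1, 18, 14, 9, 2]
After line 2 (pop() -> a = 2): lst = [1, 18, 14, 9]
After line 3 (pop(2) -> b = 14): lst = [1, 18, 9]
After line 4 (pop(0) -> c = 1): lst = [18, 9]

[18, 9]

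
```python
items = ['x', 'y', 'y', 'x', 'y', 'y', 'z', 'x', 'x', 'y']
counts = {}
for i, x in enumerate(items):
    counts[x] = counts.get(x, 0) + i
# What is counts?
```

Initial: counts = {}, items = ['x', 'y', 'y', 'x', 'y', 'y', 'z', 'x', 'x', 'y']
i=0, x='x': counts = {'x': 0}
i=1, x='y': counts = {'x': 0, 'y': 1}
i=2, x='y': counts = {'x': 0, 'y': 3}
i=3, x='x': counts = {'x': 3, 'y': 3}
i=4, x='y': counts = {'x': 3, 'y': 7}
i=5, x='y': counts = {'x': 3, 'y': 12}
i=6, x='z': counts = {'x': 3, 'y': 12, 'z': 6}
i=7, x='x': counts = {'x': 10, 'y': 12, 'z': 6}
i=8, x='x': counts = {'x': 18, 'y': 12, 'z': 6}
i=9, x='y': counts = {'x': 18, 'y': 21, 'z': 6}

{'x': 18, 'y': 21, 'z': 6}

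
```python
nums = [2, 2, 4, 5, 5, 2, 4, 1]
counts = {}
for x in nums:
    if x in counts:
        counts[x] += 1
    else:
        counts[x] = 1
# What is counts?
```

Initial: counts = {}, nums = [2, 2, 4, 5, 5, 2, 4, 1]
See 2: counts = {2: 1}
See 2: counts = {2: 2}
See 4: counts = {2: 2, 4: 1}
See 5: counts = {2: 2, 4: 1, 5: 1}
See 5: counts = {2: 2, 4: 1, 5: 2}
See 2: counts = {2: 3, 4: 1, 5: 2}
See 4: counts = {2: 3, 4: 2, 5: 2}
See 1: counts = {2: 3, 4: 2, 5: 2, 1: 1}

{2: 3, 4: 2, 5: 2, 1: 1}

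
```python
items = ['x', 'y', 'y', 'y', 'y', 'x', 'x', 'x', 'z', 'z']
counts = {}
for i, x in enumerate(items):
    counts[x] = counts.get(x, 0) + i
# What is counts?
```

Initial: counts = {}, items = ['x', 'y', 'y', 'y', 'y', 'x', 'x', 'x', 'z', 'z']
i=0, x='x': counts = {'x': 0}
i=1, x='y': counts = {'x': 0, 'y': 1}
i=2, x='y': counts = {'x': 0, 'y': 3}
i=3, x='y': counts = {'x': 0, 'y': 6}
i=4, x='y': counts = {'x': 0, 'y': 10}
i=5, x='x': counts = {'x': 5, 'y': 10}
i=6, x='x': counts = {'x': 11, 'y': 10}
i=7, x='x': counts = {'x': 18, 'y': 10}
i=8, x='z': counts = {'x': 18, 'y': 10, 'z': 8}
i=9, x='z': counts = {'x': 18, 'y': 10, 'z': 17}

{'x': 18, 'y': 10, 'z': 17}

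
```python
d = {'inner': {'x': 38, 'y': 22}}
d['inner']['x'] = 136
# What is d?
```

After line 1: d = {'inner': {'x': 38, 'y': 22}}
After line 2 (inner x overwritten): d = {'inner': {'x': 136, 'y': 22}}

{'inner': {'x': 136, 'y': 22}}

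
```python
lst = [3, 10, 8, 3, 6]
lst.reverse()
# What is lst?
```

[6, 3, 8, 10, 3]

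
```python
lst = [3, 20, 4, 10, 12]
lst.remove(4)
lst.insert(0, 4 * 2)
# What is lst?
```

After line 1: lst = [3, 20, 4, 10, 12]
After line 2 (remove first 4): lst = [3, 20, 10, 12]
After line 3 (insert 8 at index 0): lst = [8, 3, 20, 10, 12]

[8, 3, 20, 10, 12]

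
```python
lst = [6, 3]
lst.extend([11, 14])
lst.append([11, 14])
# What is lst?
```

After line 1: lst = [6, 3]
After line 2 (extend unpacks [11, 14]): lst = [6, 3, 11, 14]
After line 3 (append adds [11, 14] as single element): lst = [6, 3, 11, 14, [11, 14]]

[6, 3, 11, 14, [11, 14]]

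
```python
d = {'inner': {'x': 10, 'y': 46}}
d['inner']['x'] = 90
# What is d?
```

After line 1: d = {'inner': {'x': 10, 'y': 46}}
After line 2 (inner x overwritten): d = {'inner': {'x': 90, 'y': 46}}

{'inner': {'x': 90, 'y': 46}}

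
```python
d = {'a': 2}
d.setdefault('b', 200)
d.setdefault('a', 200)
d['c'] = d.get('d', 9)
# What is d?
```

After line 1: d = {'a': 2}
After line 2 (setdefault adds 'b'=200): d = {'a': 2, 'b': 200}
After line 3 (setdefault 'a' no-op, already exists): d = {'a': 2, 'b': 200}
After line 4 (get('d', 9) returns default since 'd' not in d): d = {'a': 2, 'b': 200, 'c': 9}

{'a': 2, 'b': 200, 'c': 9}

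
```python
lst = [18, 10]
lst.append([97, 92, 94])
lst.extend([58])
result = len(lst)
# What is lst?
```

After line 1: lst = [18, 10]
After line 2 (append adds [97, 92, 94] as single element): lst = [18, 10, [97, 92, 94]]
After line 3 (extend unpacks [58], adds 58): lst = [18, 10, [97, 92, 94], 58]
After line 4: result = len(lst) = 4

[18, 10, [97, 92, 94], 58]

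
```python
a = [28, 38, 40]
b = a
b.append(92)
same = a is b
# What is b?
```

After line 1: a = [28, 38, 40]
After line 2 (b = a is an alias, same object): a = [28, 38, 40], b = [28, 38, 40]
After line 3 (b.append mutates the shared list): a = [28, 38, 40, 92], b = [28, 38, 40, 92]
After line 4 (same = a is b; same object -> True): same = True

[28, 38, 40, 92]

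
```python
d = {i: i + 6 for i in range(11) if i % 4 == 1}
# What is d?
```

{1: 7, 5: 11, 9: 15}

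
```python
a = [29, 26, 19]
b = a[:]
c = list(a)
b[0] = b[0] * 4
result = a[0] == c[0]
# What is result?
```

After line 1: a = [29, 26, 19]
After line 2 (b = a[:], copy): a = [29, 26, 19], b = [29, 26, 19]
After line 3 (c = list(a) is a copy, new object): c = [29, 26, 19]
After line 4 (b[0] = 29 * 4 = 116; only b mutates (copy)): a = [29, 26, 19], b = [116, 26, 19], c = [29, 26, 19]
After line 5 (a[0] = 29, c[0] = 29; result = True)

True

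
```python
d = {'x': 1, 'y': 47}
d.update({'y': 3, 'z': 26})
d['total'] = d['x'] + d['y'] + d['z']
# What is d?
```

After line 1: d = {'x': 1, 'y': 47}
After line 2 (y overwritten, z added): d = {'x': 1, 'y': 3, 'z': 26}
After line 3 (total = 1 + 3 + 26 = 30): d = {'x': 1, 'y': 3, 'z': 26, 'total': 30}

{'x': 1, 'y': 3, 'z': 26, 'total': 30}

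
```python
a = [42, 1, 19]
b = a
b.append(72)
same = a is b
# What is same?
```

After line 1: a = [42, 1, 19]
After line 2 (b = a is an alias, same object): a = [42, 1, 19], b = [42, 1, 19]
After line 3 (b.append mutates the shared list): a = [42, 1, 19, 72], b = [42, 1, 19, 72]
After line 4 (same = a is b; same object -> True): same = True

True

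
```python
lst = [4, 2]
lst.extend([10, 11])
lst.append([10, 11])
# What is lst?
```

After line 1: lst = [4, 2]
After line 2 (extend unpacks [10, 11]): lst = [4, 2, 10, 11]
After line 3 (append adds [10, 11] as single element): lst = [4, 2, 10, 11, [10, 11]]

[4, 2, 10, 11, [10, 11]]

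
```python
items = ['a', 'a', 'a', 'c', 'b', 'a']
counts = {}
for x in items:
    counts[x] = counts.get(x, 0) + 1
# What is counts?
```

Initial: counts = {}, items = ['a', 'a', 'a', 'c', 'b', 'a']
See 'a': counts = {'a': 1}
See 'a': counts = {'a': 2}
See 'a': counts = {'a': 3}
See 'c': counts = {'a': 3, 'c': 1}
See 'b': counts = {'a': 3, 'c': 1, 'b': 1}
See 'a': counts = {'a': 4, 'c': 1, 'b': 1}

{'a': 4, 'c': 1, 'b': 1}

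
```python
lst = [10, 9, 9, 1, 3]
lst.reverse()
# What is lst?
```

[3, 1, 9, 9, 10]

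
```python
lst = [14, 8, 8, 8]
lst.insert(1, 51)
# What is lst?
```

[14, 51, 8, 8, 8]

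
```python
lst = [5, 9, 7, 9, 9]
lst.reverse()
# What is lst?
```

[9, 9, 7, 9, 5]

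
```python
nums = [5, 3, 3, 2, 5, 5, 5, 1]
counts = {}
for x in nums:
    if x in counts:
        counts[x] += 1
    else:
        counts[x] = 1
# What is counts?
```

Initial: counts = {}, nums = [5, 3, 3, 2, 5, 5, 5, 1]
See 5: counts = {5: 1}
See 3: counts = {5: 1, 3: 1}
See 3: counts = {5: 1, 3: 2}
See 2: counts = {5: 1, 3: 2, 2: 1}
See 5: counts = {5: 2, 3: 2, 2: 1}
See 5: counts = {5: 3, 3: 2, 2: 1}
See 5: counts = {5: 4, 3: 2, 2: 1}
See 1: counts = {5: 4, 3: 2, 2: 1, 1: 1}

{5: 4, 3: 2, 2: 1, 1: 1}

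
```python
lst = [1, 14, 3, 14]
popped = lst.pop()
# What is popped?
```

14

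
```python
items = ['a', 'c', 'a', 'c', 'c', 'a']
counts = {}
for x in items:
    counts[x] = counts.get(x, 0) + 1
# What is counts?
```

Initial: counts = {}, items = ['a', 'c', 'a', 'c', 'c', 'a']
See 'a': counts = {'a': 1}
See 'c': counts = {'a': 1, 'c': 1}
See 'a': counts = {'a': 2, 'c': 1}
See 'c': counts = {'a': 2, 'c': 2}
See 'c': counts = {'a': 2, 'c': 3}
See 'a': counts = {'a': 3, 'c': 3}

{'a': 3, 'c': 3}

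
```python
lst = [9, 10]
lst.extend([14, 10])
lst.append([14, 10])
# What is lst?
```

After line 1: lst = [9, 10]
After line 2 (extend unpacks [14, 10]): lst = [9, 10, 14, 10]
After line 3 (append adds [14, 10] as single element): lst = [9, 10, 14, 10, [14, 10]]

[9, 10, 14, 10, [14, 10]]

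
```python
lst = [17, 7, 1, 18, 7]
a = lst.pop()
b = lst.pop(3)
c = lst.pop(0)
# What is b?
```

After line 1: lst = [17, 7, 1, 18, 7]
After line 2 (pop() -> a = 7): lst = [17, 7, 1, 18]
After line 3 (pop(3) -> b = 18): lst = [17, 7, 1]
After line 4 (pop(0) -> c = 17): lst = [7, 1]

18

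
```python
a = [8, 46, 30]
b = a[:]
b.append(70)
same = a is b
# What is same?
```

After line 1: a = [8, 46, 30]
After line 2 (b = a[:] is a shallow copy, new object): a = [8, 46, 30], b = [8, 46, 30]
After line 3 (append only mutates b): a = [8, 46, 30], b = [8, 46, 30, 70]
After line 4 (same = a is b; different objects -> False): same = False

False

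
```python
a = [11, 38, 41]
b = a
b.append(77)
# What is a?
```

After line 1: a = [11, 38, 41]
After line 2 (b = a is an alias, same object): a = [11, 38, 41], b = [11, 38, 41]
After line 3 (b.append mutates the shared list): a = [11, 38, 41, 77], b = [11, 38, 41, 77]

[11, 38, 41, 77]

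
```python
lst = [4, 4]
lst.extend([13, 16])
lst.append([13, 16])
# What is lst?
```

After line 1: lst = [4, 4]
After line 2 (extend unpacks [13, 16]): lst = [4, 4, 13, 16]
After line 3 (append adds [13, 16] as single element): lst = [4, 4, 13, 16, [13, 16]]

[4, 4, 13, 16, [13, 16]]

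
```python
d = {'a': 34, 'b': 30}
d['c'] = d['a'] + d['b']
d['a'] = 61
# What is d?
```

After line 1: d = {'a': 34, 'b': 30}
After line 2 (d['c'] = 34 + 30): d = {'a': 34, 'b': 30, 'c': 64}
After line 3: d = {'a': 61, 'b': 30, 'c': 64}

{'a': 61, 'b': 30, 'c': 64}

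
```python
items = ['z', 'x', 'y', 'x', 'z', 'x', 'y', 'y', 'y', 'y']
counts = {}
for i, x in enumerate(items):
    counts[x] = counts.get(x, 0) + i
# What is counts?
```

Initial: counts = {}, items = ['z', 'x', 'y', 'x', 'z', 'x', 'y', 'y', 'y', 'y']
i=0, x='z': counts = {'z': 0}
i=1, x='x': counts = {'z': 0, 'x': 1}
i=2, x='y': counts = {'z': 0, 'x': 1, 'y': 2}
i=3, x='x': counts = {'z': 0, 'x': 4, 'y': 2}
i=4, x='z': counts = {'z': 4, 'x': 4, 'y': 2}
i=5, x='x': counts = {'z': 4, 'x': 9, 'y': 2}
i=6, x='y': counts = {'z': 4, 'x': 9, 'y': 8}
i=7, x='y': counts = {'z': 4, 'x': 9, 'y': 15}
i=8, x='y': counts = {'z': 4, 'x': 9, 'y': 23}
i=9, x='y': counts = {'z': 4, 'x': 9, 'y': 32}

{'z': 4, 'x': 9, 'y': 32}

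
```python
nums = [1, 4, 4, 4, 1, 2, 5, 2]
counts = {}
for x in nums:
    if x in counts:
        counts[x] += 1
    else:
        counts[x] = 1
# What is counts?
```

Initial: counts = {}, nums = [1, 4, 4, 4, 1, 2, 5, 2]
See 1: counts = {1: 1}
See 4: counts = {1: 1, 4: 1}
See 4: counts = {1: 1, 4: 2}
See 4: counts = {1: 1, 4: 3}
See 1: counts = {1: 2, 4: 3}
See 2: counts = {1: 2, 4: 3, 2: 1}
See 5: counts = {1: 2, 4: 3, 2: 1, 5: 1}
See 2: counts = {1: 2, 4: 3, 2: 2, 5: 1}

{1: 2, 4: 3, 2: 2, 5: 1}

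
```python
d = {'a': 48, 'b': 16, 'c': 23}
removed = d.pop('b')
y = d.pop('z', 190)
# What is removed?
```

After line 1: d = {'a': 48, 'b': 16, 'c': 23}
After line 2 (pop 'b' returns 16): d = {'a': 48, 'c': 23}, removed = 16
After line 3 (pop 'z' missing, returns default 190): d = {'a': 48, 'c': 23}, y = 190

16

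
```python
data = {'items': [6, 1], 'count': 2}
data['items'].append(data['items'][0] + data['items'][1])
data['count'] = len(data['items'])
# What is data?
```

After line 1: data = {'items': [6, 1], 'count': 2}
After line 2 (append 6 + 1 = 7): data = {'items': [6, 1, 7], 'count': 2}
After line 3 (count = len(items) = 3): data = {'items': [6, 1, 7], 'count': 3}

{'items': [6, 1, 7], 'count': 3}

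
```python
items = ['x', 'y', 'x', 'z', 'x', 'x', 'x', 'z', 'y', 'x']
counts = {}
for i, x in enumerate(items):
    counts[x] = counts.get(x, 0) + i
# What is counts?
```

Initial: counts = {}, items = ['x', 'y', 'x', 'z', 'x', 'x', 'x', 'z', 'y', 'x']
i=0, x='x': counts = {'x': 0}
i=1, x='y': counts = {'x': 0, 'y': 1}
i=2, x='x': counts = {'x': 2, 'y': 1}
i=3, x='z': counts = {'x': 2, 'y': 1, 'z': 3}
i=4, x='x': counts = {'x': 6, 'y': 1, 'z': 3}
i=5, x='x': counts = {'x': 11, 'y': 1, 'z': 3}
i=6, x='x': counts = {'x': 17, 'y': 1, 'z': 3}
i=7, x='z': counts = {'x': 17, 'y': 1, 'z': 10}
i=8, x='y': counts = {'x': 17, 'y': 9, 'z': 10}
i=9, x='x': counts = {'x': 26, 'y': 9, 'z': 10}

{'x': 26, 'y': 9, 'z': 10}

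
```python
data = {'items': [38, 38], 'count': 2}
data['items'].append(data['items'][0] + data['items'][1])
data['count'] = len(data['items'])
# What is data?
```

After line 1: data = {'items': [38, 38], 'count': 2}
After line 2 (append 38 + 38 = 76): data = {'items': [38, 38, 76], 'count': 2}
After line 3 (count = len(items) = 3): data = {'items': [38, 38, 76], 'count': 3}

{'items': [38, 38, 76], 'count': 3}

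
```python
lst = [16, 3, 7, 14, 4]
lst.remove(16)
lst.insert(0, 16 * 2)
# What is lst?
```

After line 1: lst = [16, 3, 7, 14, 4]
After line 2 (remove first 16): lst = [3, 7, 14, 4]
After line 3 (insert 32 at index 0): lst = [32, 3, 7, 14, 4]

[32, 3, 7, 14, 4]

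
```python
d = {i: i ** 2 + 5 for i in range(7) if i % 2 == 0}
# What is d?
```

{0: 5, 2: 9, 4: 21, 6: 41}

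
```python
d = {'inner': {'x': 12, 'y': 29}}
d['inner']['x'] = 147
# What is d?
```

After line 1: d = {'inner': {'x': 12, 'y': 29}}
After line 2 (inner x overwritten): d = {'inner': {'x': 147, 'y': 29}}

{'inner': {'x': 147, 'y': 29}}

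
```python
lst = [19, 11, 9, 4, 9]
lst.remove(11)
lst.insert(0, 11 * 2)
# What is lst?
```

After line 1: lst = [19, 11, 9, 4, 9]
After line 2 (remove first 11): lst = [19, 9, 4, 9]
After line 3 (insert 22 at index 0): lst = [22, 19, 9, 4, 9]

[22, 19, 9, 4, 9]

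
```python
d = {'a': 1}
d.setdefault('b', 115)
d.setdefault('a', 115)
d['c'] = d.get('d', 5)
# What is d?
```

After line 1: d = {'a': 1}
After line 2 (setdefault adds 'b'=115): d = {'a': 1, 'b': 115}
After line 3 (setdefault 'a' no-op, already exists): d = {'a': 1, 'b': 115}
After line 4 (get('d', 5) returns default since 'd' not in d): d = {'a': 1, 'b': 115, 'c': 5}

{'a': 1, 'b': 115, 'c': 5}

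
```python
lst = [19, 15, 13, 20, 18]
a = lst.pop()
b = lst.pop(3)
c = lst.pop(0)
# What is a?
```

After line 1: lst = [19, 15, 13, 20, 18]
After line 2 (pop() -> a = 18): lst = [19, 15, 13, 20]
After line 3 (pop(3) -> b = 20): lst = [19, 15, 13]
After line 4 (pop(0) -> c = 19): lst = [15, 13]

18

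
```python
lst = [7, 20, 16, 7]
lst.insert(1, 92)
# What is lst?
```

[7, 92, 20, 16, 7]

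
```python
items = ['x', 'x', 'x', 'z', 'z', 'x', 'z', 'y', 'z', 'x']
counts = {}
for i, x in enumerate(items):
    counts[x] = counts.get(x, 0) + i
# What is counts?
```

Initial: counts = {}, items = ['x', 'x', 'x', 'z', 'z', 'x', 'z', 'y', 'z', 'x']
i=0, x='x': counts = {'x': 0}
i=1, x='x': counts = {'x': 1}
i=2, x='x': counts = {'x': 3}
i=3, x='z': counts = {'x': 3, 'z': 3}
i=4, x='z': counts = {'x': 3, 'z': 7}
i=5, x='x': counts = {'x': 8, 'z': 7}
i=6, x='z': counts = {'x': 8, 'z': 13}
i=7, x='y': counts = {'x': 8, 'z': 13, 'y': 7}
i=8, x='z': counts = {'x': 8, 'z': 21, 'y': 7}
i=9, x='x': counts = {'x': 17, 'z': 21, 'y': 7}

{'x': 17, 'z': 21, 'y': 7}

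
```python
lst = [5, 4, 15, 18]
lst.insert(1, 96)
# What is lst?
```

[5, 96, 4, 15, 18]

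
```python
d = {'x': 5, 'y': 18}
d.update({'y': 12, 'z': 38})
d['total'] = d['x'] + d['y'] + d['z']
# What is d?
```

After line 1: d = {'x': 5, 'y': 18}
After line 2 (y overwritten, z added): d = {'x': 5, 'y': 12, 'z': 38}
After line 3 (total = 5 + 12 + 38 = 55): d = {'x': 5, 'y': 12, 'z': 38, 'total': 55}

{'x': 5, 'y': 12, 'z': 38, 'total': 55}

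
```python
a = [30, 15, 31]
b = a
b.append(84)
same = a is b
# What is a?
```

After line 1: a = [30, 15, 31]
After line 2 (b = a is an alias, same object): a = [30, 15, 31], b = [30, 15, 31]
After line 3 (b.append mutates the shared list): a = [30, 15, 31, 84], b = [30, 15, 31, 84]
After line 4 (same = a is b; same object -> True): same = True

[30, 15, 31, 84]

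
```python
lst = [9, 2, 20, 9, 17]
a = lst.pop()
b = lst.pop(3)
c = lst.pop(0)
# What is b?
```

After line 1: lst = [9, 2, 20, 9, 17]
After line 2 (pop() -> a = 17): lst = [9, 2, 20, 9]
After line 3 (pop(3) -> b = 9): lst = [9, 2, 20]
After line 4 (pop(0) -> c = 9): lst = [2, 20]

9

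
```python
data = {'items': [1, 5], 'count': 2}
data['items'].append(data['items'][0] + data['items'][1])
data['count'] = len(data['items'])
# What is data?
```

After line 1: data = {'items': [1, 5], 'count': 2}
After line 2 (append 1 + 5 = 6): data = {'items': [1, 5, 6], 'count': 2}
After line 3 (count = len(items) = 3): data = {'items': [1, 5, 6], 'count': 3}

{'items': [1, 5, 6], 'count': 3}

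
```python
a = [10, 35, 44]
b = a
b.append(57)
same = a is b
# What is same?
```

After line 1: a = [10, 35, 44]
After line 2 (b = a is an alias, same object): a = [10, 35, 44], b = [10, 35, 44]
After line 3 (b.append mutates the shared list): a = [10, 35, 44, 57], b = [10, 35, 44, 57]
After line 4 (same = a is b; same object -> True): same = True

True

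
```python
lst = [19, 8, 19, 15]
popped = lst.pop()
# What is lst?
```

[19, 8, 19]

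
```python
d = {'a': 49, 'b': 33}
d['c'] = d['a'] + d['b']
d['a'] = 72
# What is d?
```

After line 1: d = {'a': 49, 'b': 33}
After line 2 (d['c'] = 49 + 33): d = {'a': 49, 'b': 33, 'c': 82}
After line 3: d = {'a': 72, 'b': 33, 'c': 82}

{'a': 72, 'b': 33, 'c': 82}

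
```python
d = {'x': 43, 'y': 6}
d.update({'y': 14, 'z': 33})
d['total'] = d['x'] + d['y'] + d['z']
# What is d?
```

After line 1: d = {'x': 43, 'y': 6}
After line 2 (y overwritten, z added): d = {'x': 43, 'y': 14, 'z': 33}
After line 3 (total = 43 + 14 + 33 = 90): d = {'x': 43, 'y': 14, 'z': 33, 'total': 90}

{'x': 43, 'y': 14, 'z': 33, 'total': 90}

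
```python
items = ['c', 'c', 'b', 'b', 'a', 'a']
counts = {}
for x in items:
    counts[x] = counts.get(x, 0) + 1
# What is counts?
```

Initial: counts = {}, items = ['c', 'c', 'b', 'b', 'a', 'a']
See 'c': counts = {'c': 1}
See 'c': counts = {'c': 2}
See 'b': counts = {'c': 2, 'b': 1}
See 'b': counts = {'c': 2, 'b': 2}
See 'a': counts = {'c': 2, 'b': 2, 'a': 1}
See 'a': counts = {'c': 2, 'b': 2, 'a': 2}

{'c': 2, 'b': 2, 'a': 2}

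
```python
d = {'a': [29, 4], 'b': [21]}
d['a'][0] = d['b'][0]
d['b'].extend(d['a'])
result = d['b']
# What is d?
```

After line 1: d = {'a': [29, 4], 'b': [21]}
After line 2 (a[0] = b[0] = 21): d = {'a': [21, 4], 'b': [21]}
After line 3 (b.extend(a) appends [21, 4]): d = {'a': [21, 4], 'b': [21, 21, 4]}
After line 4: result = d['b'] = [21, 21, 4]

{'a': [21, 4], 'b': [21, 21, 4]}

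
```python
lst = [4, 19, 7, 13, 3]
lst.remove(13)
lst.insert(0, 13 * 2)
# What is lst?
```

After line 1: lst = [4, 19, 7, 13, 3]
After line 2 (remove first 13): lst = [4, 19, 7, 3]
After line 3 (insert 26 at index 0): lst = [26, 4, 19, 7, 3]

[26, 4, 19, 7, 3]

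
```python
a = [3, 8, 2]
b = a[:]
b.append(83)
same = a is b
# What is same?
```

After line 1: a = [3, 8, 2]
After line 2 (b = a[:] is a shallow copy, new object): a = [3, 8, 2], b = [3, 8, 2]
After line 3 (append only mutates b): a = [3, 8, 2], b = [3, 8, 2, 83]
After line 4 (same = a is b; different objects -> False): same = False

False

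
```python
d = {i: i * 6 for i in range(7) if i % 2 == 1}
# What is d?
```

{1: 6, 3: 18, 5: 30}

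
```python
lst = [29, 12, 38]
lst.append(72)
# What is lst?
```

[29, 12, 38, 72]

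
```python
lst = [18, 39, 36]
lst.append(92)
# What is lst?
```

[18, 39, 36, 92]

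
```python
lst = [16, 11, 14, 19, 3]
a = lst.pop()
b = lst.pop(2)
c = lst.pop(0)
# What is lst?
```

After line 1: lst = [16, 11, 14, 19, 3]
After line 2 (pop() -> a = 3): lst = [16, 11, 14, 19]
After line 3 (pop(2) -> b = 14): lst = [16, 11, 19]
After line 4 (pop(0) -> c = 16): lst = [11, 19]

[11, 19]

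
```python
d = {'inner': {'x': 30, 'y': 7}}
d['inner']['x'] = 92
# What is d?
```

After line 1: d = {'inner': {'x': 30, 'y': 7}}
After line 2 (inner x overwritten): d = {'inner': {'x': 92, 'y': 7}}

{'inner': {'x': 92, 'y': 7}}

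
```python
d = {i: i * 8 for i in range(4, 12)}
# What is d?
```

{4: 32, 5: 40, 6: 48, 7: 56, 8: 64, 9: 72, 10: 80, 11: 88}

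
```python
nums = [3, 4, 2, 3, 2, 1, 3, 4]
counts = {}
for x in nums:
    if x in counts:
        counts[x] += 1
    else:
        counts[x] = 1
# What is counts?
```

Initial: counts = {}, nums = [3, 4, 2, 3, 2, 1, 3, 4]
See 3: counts = {3: 1}
See 4: counts = {3: 1, 4: 1}
See 2: counts = {3: 1, 4: 1, 2: 1}
See 3: counts = {3: 2, 4: 1, 2: 1}
See 2: counts = {3: 2, 4: 1, 2: 2}
See 1: counts = {3: 2, 4: 1, 2: 2, 1: 1}
See 3: counts = {3: 3, 4: 1, 2: 2, 1: 1}
See 4: counts = {3: 3, 4: 2, 2: 2, 1: 1}

{3: 3, 4: 2, 2: 2, 1: 1}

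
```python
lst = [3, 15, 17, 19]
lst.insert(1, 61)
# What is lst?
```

[3, 61, 15, 17, 19]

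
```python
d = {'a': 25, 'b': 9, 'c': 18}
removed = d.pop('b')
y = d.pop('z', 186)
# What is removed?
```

After line 1: d = {'a': 25, 'b': 9, 'c': 18}
After line 2 (pop 'b' returns 9): d = {'a': 25, 'c': 18}, removed = 9
After line 3 (pop 'z' missing, returns default 186): d = {'a': 25, 'c': 18}, y = 186

9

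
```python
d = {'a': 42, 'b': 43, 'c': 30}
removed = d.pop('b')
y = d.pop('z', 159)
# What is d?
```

After line 1: d = {'a': 42, 'b': 43, 'c': 30}
After line 2 (pop 'b' returns 43): d = {'a': 42, 'c': 30}, removed = 43
After line 3 (pop 'z' missing, returns default 159): d = {'a': 42, 'c': 30}, y = 159

{'a': 42, 'c': 30}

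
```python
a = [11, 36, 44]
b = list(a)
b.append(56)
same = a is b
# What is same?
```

After line 1: a = [11, 36, 44]
After line 2 (b = list(a) is a shallow copy, new object): a = [11, 36, 44], b = [11, 36, 44]
After line 3 (append only mutates b): a = [11, 36, 44], b = [11, 36, 44, 56]
After line 4 (same = a is b; different objects -> False): same = False

False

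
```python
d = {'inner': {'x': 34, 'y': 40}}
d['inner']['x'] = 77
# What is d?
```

After line 1: d = {'inner': {'x': 34, 'y': 40}}
After line 2 (inner x overwritten): d = {'inner': {'x': 77, 'y': 40}}

{'inner': {'x': 77, 'y': 40}}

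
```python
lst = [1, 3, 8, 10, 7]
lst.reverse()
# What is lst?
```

[7, 10, 8, 3, 1]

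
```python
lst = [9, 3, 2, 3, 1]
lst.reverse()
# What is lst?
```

[1, 3, 2, 3, 9]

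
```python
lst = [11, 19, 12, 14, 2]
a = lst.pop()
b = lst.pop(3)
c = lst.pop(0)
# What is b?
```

After line 1: lst = [11, 19, 12, 14, 2]
After line 2 (pop() -> a = 2): lst = [11, 19, 12, 14]
After line 3 (pop(3) -> b = 14): lst = [11, 19, 12]
After line 4 (pop(0) -> c = 11): lst = [19, 12]

14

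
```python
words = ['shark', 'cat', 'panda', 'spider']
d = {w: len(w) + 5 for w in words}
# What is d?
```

{'shark': 10, 'cat': 8, 'panda': 10, 'spider': 11}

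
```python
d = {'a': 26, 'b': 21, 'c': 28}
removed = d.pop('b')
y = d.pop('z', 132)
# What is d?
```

After line 1: d = {'a': 26, 'b': 21, 'c': 28}
After line 2 (pop 'b' returns 21): d = {'a': 26, 'c': 28}, removed = 21
After line 3 (pop 'z' missing, returns default 132): d = {'a': 26, 'c': 28}, y = 132

{'a': 26, 'c': 28}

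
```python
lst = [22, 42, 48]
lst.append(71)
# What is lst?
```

[22, 42, 48, 71]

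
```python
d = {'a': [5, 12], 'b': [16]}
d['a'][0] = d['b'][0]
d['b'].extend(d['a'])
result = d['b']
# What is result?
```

After line 1: d = {'a': [5, 12], 'b': [16]}
After line 2 (a[0] = b[0] = 16): d = {'a': [16, 12], 'b': [16]}
After line 3 (b.extend(a) appends [16, 12]): d = {'a': [16, 12], 'b': [16, 16, 12]}
After line 4: result = d['b'] = [16, 16, 12]

[16, 16, 12]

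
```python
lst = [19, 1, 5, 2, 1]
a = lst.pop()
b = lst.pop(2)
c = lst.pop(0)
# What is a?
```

After line 1: lst = [19, 1, 5, 2, 1]
After line 2 (pop() -> a = 1): lst = [19, 1, 5, 2]
After line 3 (pop(2) -> b = 5): lst = [19, 1, 2]
After line 4 (pop(0) -> c = 19): lst = [1, 2]

1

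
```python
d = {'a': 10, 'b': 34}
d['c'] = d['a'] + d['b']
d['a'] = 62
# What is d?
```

After line 1: d = {'a': 10, 'b': 34}
After line 2 (d['c'] = 10 + 34): d = {'a': 10, 'b': 34, 'c': 44}
After line 3: d = {'a': 62, 'b': 34, 'c': 44}

{'a': 62, 'b': 34, 'c': 44}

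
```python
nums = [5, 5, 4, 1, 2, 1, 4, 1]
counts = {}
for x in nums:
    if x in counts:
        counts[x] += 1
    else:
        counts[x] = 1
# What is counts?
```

Initial: counts = {}, nums = [5, 5, 4, 1, 2, 1, 4, 1]
See 5: counts = {5: 1}
See 5: counts = {5: 2}
See 4: counts = {5: 2, 4: 1}
See 1: counts = {5: 2, 4: 1, 1: 1}
See 2: counts = {5: 2, 4: 1, 1: 1, 2: 1}
See 1: counts = {5: 2, 4: 1, 1: 2, 2: 1}
See 4: counts = {5: 2, 4: 2, 1: 2, 2: 1}
See 1: counts = {5: 2, 4: 2, 1: 3, 2: 1}

{5: 2, 4: 2, 1: 3, 2: 1}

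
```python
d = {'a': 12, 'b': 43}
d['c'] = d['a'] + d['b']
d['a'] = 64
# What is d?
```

After line 1: d = {'a': 12, 'b': 43}
After line 2 (d['c'] = 12 + 43): d = {'a': 12, 'b': 43, 'c': 55}
After line 3: d = {'a': 64, 'b': 43, 'c': 55}

{'a': 64, 'b': 43, 'c': 55}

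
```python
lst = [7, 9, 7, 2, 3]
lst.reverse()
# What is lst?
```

[3, 2, 7, 9, 7]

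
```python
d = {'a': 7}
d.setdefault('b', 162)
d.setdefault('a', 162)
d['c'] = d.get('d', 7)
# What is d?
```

After line 1: d = {'a': 7}
After line 2 (setdefault adds 'b'=162): d = {'a': 7, 'b': 162}
After line 3 (setdefault 'a' no-op, already exists): d = {'a': 7, 'b': 162}
After line 4 (get('d', 7) returns default since 'd' not in d): d = {'a': 7, 'b': 162, 'c': 7}

{'a': 7, 'b': 162, 'c': 7}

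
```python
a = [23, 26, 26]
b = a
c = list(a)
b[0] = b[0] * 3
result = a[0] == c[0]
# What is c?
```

After line 1: a = [23, 26, 26]
After line 2 (b = a, alias): a = [23, 26, 26], b = [23, 26, 26]
After line 3 (c = list(a) is a copy, new object): c = [23, 26, 26]
After line 4 (b[0] = 23 * 3 = 69; mutates shared a/b): a = b = [69, 26, 26], c = [23, 26, 26]
After line 5 (a[0] = 69, c[0] = 23; result = False)

[23, 26, 26]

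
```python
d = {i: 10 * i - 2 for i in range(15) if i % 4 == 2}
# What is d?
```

{2: 18, 6: 58, 10: 98, 14: 138}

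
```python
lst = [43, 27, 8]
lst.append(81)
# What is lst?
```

[43, 27, 8, 81]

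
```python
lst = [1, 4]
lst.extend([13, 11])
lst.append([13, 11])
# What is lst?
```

After line 1: lst = [1, 4]
After line 2 (extend unpacks [13, 11]): lst = [1, 4, 13, 11]
After line 3 (append adds [13, 11] as single element): lst = [1, 4, 13, 11, [13, 11]]

[1, 4, 13, 11, [13, 11]]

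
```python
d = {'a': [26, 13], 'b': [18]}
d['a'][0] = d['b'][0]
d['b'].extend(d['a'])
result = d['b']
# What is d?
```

After line 1: d = {'a': [26, 13], 'b': [18]}
After line 2 (a[0] = b[0] = 18): d = {'a': [18, 13], 'b': [18]}
After line 3 (b.extend(a) appends [18, 13]): d = {'a': [18, 13], 'b': [18, 18, 13]}
After line 4: result = d['b'] = [18, 18, 13]

{'a': [18, 13], 'b': [18, 18, 13]}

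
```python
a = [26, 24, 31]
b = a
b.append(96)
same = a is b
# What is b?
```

After line 1: a = [26, 24, 31]
After line 2 (b = a is an alias, same object): a = [26, 24, 31], b = [26, 24, 31]
After line 3 (b.append mutates the shared list): a = [26, 24, 31, 96], b = [26, 24, 31, 96]
After line 4 (same = a is b; same object -> True): same = True

[26, 24, 31, 96]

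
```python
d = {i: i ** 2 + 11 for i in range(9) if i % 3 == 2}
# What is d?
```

{2: 15, 5: 36, 8: 75}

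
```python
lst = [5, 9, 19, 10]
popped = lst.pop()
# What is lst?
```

[5, 9, 19]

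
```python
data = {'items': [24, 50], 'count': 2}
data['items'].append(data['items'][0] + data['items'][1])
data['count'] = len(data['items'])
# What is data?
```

After line 1: data = {'items': [24, 50], 'count': 2}
After line 2 (append 24 + 50 = 74): data = {'items': [24, 50, 74], 'count': 2}
After line 3 (count = len(items) = 3): data = {'items': [24, 50, 74], 'count': 3}

{'items': [24, 50, 74], 'count': 3}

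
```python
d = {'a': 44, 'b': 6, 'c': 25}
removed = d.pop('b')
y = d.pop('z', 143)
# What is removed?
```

After line 1: d = {'a': 44, 'b': 6, 'c': 25}
After line 2 (pop 'b' returns 6): d = {'a': 44, 'c': 25}, removed = 6
After line 3 (pop 'z' missing, returns default 143): d = {'a': 44, 'c': 25}, y = 143

6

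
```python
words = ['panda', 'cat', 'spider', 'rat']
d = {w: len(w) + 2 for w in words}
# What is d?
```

{'panda': 7, 'cat': 5, 'spider': 8, 'rat': 5}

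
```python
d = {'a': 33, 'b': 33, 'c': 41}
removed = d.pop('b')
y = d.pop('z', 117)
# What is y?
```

After line 1: d = {'a': 33, 'b': 33, 'c': 41}
After line 2 (pop 'b' returns 33): d = {'a': 33, 'c': 41}, removed = 33
After line 3 (pop 'z' missing, returns default 117): d = {'a': 33, 'c': 41}, y = 117

117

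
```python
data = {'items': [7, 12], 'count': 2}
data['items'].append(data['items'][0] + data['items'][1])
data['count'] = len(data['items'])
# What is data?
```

After line 1: data = {'items': [7, 12], 'count': 2}
After line 2 (append 7 + 12 = 19): data = {'items': [7, 12, 19], 'count': 2}
After line 3 (count = len(items) = 3): data = {'items': [7, 12, 19], 'count': 3}

{'items': [7, 12, 19], 'count': 3}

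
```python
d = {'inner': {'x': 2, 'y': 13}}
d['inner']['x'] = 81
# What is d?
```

After line 1: d = {'inner': {'x': 2, 'y': 13}}
After line 2 (inner x overwritten): d = {'inner': {'x': 81, 'y': 13}}

{'inner': {'x': 81, 'y': 13}}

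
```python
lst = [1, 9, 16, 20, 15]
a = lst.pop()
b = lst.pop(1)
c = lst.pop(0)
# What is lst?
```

After line 1: lst = [1, 9, 16, 20, 15]
After line 2 (pop() -> a = 15): lst = [1, 9, 16, 20]
After line 3 (pop(1) -> b = 9): lst = [1, 16, 20]
After line 4 (pop(0) -> c = 1): lst = [16, 20]

[16, 20]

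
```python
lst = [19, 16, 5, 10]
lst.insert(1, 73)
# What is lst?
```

[19, 73, 16, 5, 10]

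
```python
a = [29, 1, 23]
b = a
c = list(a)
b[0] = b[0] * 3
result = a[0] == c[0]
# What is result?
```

After line 1: a = [29, 1, 23]
After line 2 (b = a, alias): a = [29, 1, 23], b = [29, 1, 23]
After line 3 (c = list(a) is a copy, new object): c = [29, 1, 23]
After line 4 (b[0] = 29 * 3 = 87; mutates shared a/b): a = b = [87, 1, 23], c = [29, 1, 23]
After line 5 (a[0] = 87, c[0] = 29; result = False)

False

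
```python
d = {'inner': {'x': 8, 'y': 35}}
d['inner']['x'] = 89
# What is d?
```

After line 1: d = {'inner': {'x': 8, 'y': 35}}
After line 2 (inner x overwritten): d = {'inner': {'x': 89, 'y': 35}}

{'inner': {'x': 89, 'y': 35}}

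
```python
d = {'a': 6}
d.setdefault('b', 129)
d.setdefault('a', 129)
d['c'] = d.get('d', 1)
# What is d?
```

After line 1: d = {'a': 6}
After line 2 (setdefault adds 'b'=129): d = {'a': 6, 'b': 129}
After line 3 (setdefault 'a' no-op, already exists): d = {'a': 6, 'b': 129}
After line 4 (get('d', 1) returns default since 'd' not in d): d = {'a': 6, 'b': 129, 'c': 1}

{'a': 6, 'b': 129, 'c': 1}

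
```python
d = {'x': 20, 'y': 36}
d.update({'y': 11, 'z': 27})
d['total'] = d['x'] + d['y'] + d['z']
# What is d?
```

After line 1: d = {'x': 20, 'y': 36}
After line 2 (y overwritten, z added): d = {'x': 20, 'y': 11, 'z': 27}
After line 3 (total = 20 + 11 + 27 = 58): d = {'x': 20, 'y': 11, 'z': 27, 'total': 58}

{'x': 20, 'y': 11, 'z': 27, 'total': 58}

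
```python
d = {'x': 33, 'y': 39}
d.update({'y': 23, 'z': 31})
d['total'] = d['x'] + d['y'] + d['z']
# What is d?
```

After line 1: d = {'x': 33, 'y': 39}
After line 2 (y overwritten, z added): d = {'x': 33, 'y': 23, 'z': 31}
After line 3 (total = 33 + 23 + 31 = 87): d = {'x': 33, 'y': 23, 'z': 31, 'total': 87}

{'x': 33, 'y': 23, 'z': 31, 'total': 87}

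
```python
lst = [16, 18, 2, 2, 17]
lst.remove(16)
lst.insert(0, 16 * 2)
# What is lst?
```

After line 1: lst = [16, 18, 2, 2, 17]
After line 2 (remove first 16): lst = [18, 2, 2, 17]
After line 3 (insert 32 at index 0): lst = [32, 18, 2, 2, 17]

[32, 18, 2, 2, 17]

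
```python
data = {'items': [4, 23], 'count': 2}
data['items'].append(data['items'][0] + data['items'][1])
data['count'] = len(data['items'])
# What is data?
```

After line 1: data = {'items': [4, 23], 'count': 2}
After line 2 (append 4 + 23 = 27): data = {'items': [4, 23, 27], 'count': 2}
After line 3 (count = len(items) = 3): data = {'items': [4, 23, 27], 'count': 3}

{'items': [4, 23, 27], 'count': 3}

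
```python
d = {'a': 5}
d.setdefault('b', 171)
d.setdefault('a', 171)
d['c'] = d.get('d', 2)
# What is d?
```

After line 1: d = {'a': 5}
After line 2 (setdefault adds 'b'=171): d = {'a': 5, 'b': 171}
After line 3 (setdefault 'a' no-op, already exists): d = {'a': 5, 'b': 171}
After line 4 (get('d', 2) returns default since 'd' not in d): d = {'a': 5, 'b': 171, 'c': 2}

{'a': 5, 'b': 171, 'c': 2}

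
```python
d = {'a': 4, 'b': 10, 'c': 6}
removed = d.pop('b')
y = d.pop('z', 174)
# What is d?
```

After line 1: d = {'a': 4, 'b': 10, 'c': 6}
After line 2 (pop 'b' returns 10): d = {'a': 4, 'c': 6}, removed = 10
After line 3 (pop 'z' missing, returns default 174): d = {'a': 4, 'c': 6}, y = 174

{'a': 4, 'c': 6}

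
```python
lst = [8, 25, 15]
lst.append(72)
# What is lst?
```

[8, 25, 15, 72]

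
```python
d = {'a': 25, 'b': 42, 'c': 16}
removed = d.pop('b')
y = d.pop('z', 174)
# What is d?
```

After line 1: d = {'a': 25, 'b': 42, 'c': 16}
After line 2 (pop 'b' returns 42): d = {'a': 25, 'c': 16}, removed = 42
After line 3 (pop 'z' missing, returns default 174): d = {'a': 25, 'c': 16}, y = 174

{'a': 25, 'c': 16}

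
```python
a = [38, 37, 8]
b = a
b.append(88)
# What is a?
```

After line 1: a = [38, 37, 8]
After line 2 (b = a is an alias, same object): a = [38, 37, 8], b = [38, 37, 8]
After line 3 (b.append mutates the shared list): a = [38, 37, 8, 88], b = [38, 37, 8, 88]

[38, 37, 8, 88]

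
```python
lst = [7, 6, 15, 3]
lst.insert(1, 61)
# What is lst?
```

[7, 61, 6, 15, 3]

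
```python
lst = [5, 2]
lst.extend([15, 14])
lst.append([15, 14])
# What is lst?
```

After line 1: lst = [5, 2]
After line 2 (extend unpacks [15, 14]): lst = [5, 2, 15, 14]
After line 3 (append adds [15, 14] as single element): lst = [5, 2, 15, 14, [15, 14]]

[5, 2, 15, 14, [15, 14]]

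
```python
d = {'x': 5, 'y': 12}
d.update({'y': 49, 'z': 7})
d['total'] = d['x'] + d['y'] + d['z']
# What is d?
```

After line 1: d = {'x': 5, 'y': 12}
After line 2 (y overwritten, z added): d = {'x': 5, 'y': 49, 'z': 7}
After line 3 (total = 5 + 49 + 7 = 61): d = {'x': 5, 'y': 49, 'z': 7, 'total': 61}

{'x': 5, 'y': 49, 'z': 7, 'total': 61}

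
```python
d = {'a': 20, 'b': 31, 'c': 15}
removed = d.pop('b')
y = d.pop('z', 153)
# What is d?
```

After line 1: d = {'a': 20, 'b': 31, 'c': 15}
After line 2 (pop 'b' returns 31): d = {'a': 20, 'c': 15}, removed = 31
After line 3 (pop 'z' missing, returns default 153): d = {'a': 20, 'c': 15}, y = 153

{'a': 20, 'c': 15}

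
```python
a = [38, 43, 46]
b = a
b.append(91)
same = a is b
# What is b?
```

After line 1: a = [38, 43, 46]
After line 2 (b = a is an alias, same object): a = [38, 43, 46], b = [38, 43, 46]
After line 3 (b.append mutates the shared list): a = [38, 43, 46, 91], b = [38, 43, 46, 91]
After line 4 (same = a is b; same object -> True): same = True

[38, 43, 46, 91]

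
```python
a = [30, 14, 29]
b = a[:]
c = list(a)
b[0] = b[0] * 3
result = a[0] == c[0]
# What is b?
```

After line 1: a = [30, 14, 29]
After line 2 (b = a[:], copy): a = [30, 14, 29], b = [30, 14, 29]
After line 3 (c = list(a) is a copy, new object): c = [30, 14, 29]
After line 4 (b[0] = 30 * 3 = 90; only b mutates (copy)): a = [30, 14, 29], b = [90, 14, 29], c = [30, 14, 29]
After line 5 (a[0] = 30, c[0] = 30; result = True)

[90, 14, 29]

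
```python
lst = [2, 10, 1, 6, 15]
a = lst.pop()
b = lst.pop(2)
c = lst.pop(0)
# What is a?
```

After line 1: lst = [2, 10, 1, 6, 15]
After line 2 (pop() -> a = 15): lst = [2, 10, 1, 6]
After line 3 (pop(2) -> b = 1): lst = [2, 10, 6]
After line 4 (pop(0) -> c = 2): lst = [10, 6]

15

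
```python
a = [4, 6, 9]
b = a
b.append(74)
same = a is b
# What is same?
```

After line 1: a = [4, 6, 9]
After line 2 (b = a is an alias, same object): a = [4, 6, 9], b = [4, 6, 9]
After line 3 (b.append mutates the shared list): a = [4, 6, 9, 74], b = [4, 6, 9, 74]
After line 4 (same = a is b; same object -> True): same = True

True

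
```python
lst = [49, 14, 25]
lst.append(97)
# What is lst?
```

[49, 14, 25, 97]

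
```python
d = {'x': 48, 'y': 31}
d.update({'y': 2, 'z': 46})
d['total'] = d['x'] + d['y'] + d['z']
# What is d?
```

After line 1: d = {'x': 48, 'y': 31}
After line 2 (y overwritten, z added): d = {'x': 48, 'y': 2, 'z': 46}
After line 3 (total = 48 + 2 + 46 = 96): d = {'x': 48, 'y': 2, 'z': 46, 'total': 96}

{'x': 48, 'y': 2, 'z': 46, 'total': 96}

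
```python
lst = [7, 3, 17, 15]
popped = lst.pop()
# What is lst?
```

[7, 3, 17]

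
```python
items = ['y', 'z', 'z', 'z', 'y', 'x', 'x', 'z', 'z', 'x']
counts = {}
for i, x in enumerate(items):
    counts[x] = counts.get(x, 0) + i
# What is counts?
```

Initial: counts = {}, items = ['y', 'z', 'z', 'z', 'y', 'x', 'x', 'z', 'z', 'x']
i=0, x='y': counts = {'y': 0}
i=1, x='z': counts = {'y': 0, 'z': 1}
i=2, x='z': counts = {'y': 0, 'z': 3}
i=3, x='z': counts = {'y': 0, 'z': 6}
i=4, x='y': counts = {'y': 4, 'z': 6}
i=5, x='x': counts = {'y': 4, 'z': 6, 'x': 5}
i=6, x='x': counts = {'y': 4, 'z': 6, 'x': 11}
i=7, x='z': counts = {'y': 4, 'z': 13, 'x': 11}
i=8, x='z': counts = {'y': 4, 'z': 21, 'x': 11}
i=9, x='x': counts = {'y': 4, 'z': 21, 'x': 20}

{'y': 4, 'z': 21, 'x': 20}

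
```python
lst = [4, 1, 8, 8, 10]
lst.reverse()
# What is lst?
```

[10, 8, 8, 1, 4]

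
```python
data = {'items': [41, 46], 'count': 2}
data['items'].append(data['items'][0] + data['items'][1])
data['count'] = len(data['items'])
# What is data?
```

After line 1: data = {'items': [41, 46], 'count': 2}
After line 2 (append 41 + 46 = 87): data = {'items': [41, 46, 87], 'count': 2}
After line 3 (count = len(items) = 3): data = {'items': [41, 46, 87], 'count': 3}

{'items': [41, 46, 87], 'count': 3}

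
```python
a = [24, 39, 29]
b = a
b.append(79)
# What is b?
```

After line 1: a = [24, 39, 29]
After line 2 (b = a is an alias, same object): a = [24, 39, 29], b = [24, 39, 29]
After line 3 (b.append mutates the shared list): a = [24, 39, 29, 79], b = [24, 39, 29, 79]

[24, 39, 29, 79]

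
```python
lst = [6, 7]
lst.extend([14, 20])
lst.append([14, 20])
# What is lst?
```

After line 1: lst = [6, 7]
After line 2 (extend unpacks [14, 20]): lst = [6, 7, 14, 20]
After line 3 (append adds [14, 20] as single element): lst = [6, 7, 14, 20, [14, 20]]

[6, 7, 14, 20, [14, 20]]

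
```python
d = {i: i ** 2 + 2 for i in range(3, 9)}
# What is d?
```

{3: 11, 4: 18, 5: 27, 6: 38, 7: 51, 8: 66}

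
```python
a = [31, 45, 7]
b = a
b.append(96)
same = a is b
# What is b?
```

After line 1: a = [31, 45, 7]
After line 2 (b = a is an alias, same object): a = [31, 45, 7], b = [31, 45, 7]
After line 3 (b.append mutates the shared list): a = [31, 45, 7, 96], b = [31, 45, 7, 96]
After line 4 (same = a is b; same object -> True): same = True

[31, 45, 7, 96]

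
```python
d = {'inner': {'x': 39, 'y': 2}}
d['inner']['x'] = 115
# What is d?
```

After line 1: d = {'inner': {'x': 39, 'y': 2}}
After line 2 (inner x overwritten): d = {'inner': {'x': 115, 'y': 2}}

{'inner': {'x': 115, 'y': 2}}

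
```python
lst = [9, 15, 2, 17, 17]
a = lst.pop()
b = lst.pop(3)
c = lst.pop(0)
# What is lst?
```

After line 1: lst = [9, 15, 2, 17, 17]
After line 2 (pop() -> a = 17): lst = [9, 15, 2, 17]
After line 3 (pop(3) -> b = 17): lst = [9, 15, 2]
After line 4 (pop(0) -> c = 9): lst = [15, 2]

[15, 2]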